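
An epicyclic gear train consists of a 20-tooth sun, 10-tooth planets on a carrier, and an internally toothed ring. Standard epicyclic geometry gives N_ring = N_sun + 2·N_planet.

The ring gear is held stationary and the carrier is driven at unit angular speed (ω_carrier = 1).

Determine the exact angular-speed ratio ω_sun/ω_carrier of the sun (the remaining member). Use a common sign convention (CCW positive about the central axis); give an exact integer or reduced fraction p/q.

N_ring = 20 + 2·10 = 40
20(ω_s−ω_c) = −40(ω_r−ω_c),  ω_r=0, ω_c=1
ω_s = 1 − (40/20)(0−1) = 3
ω_s/ω_c = 3

3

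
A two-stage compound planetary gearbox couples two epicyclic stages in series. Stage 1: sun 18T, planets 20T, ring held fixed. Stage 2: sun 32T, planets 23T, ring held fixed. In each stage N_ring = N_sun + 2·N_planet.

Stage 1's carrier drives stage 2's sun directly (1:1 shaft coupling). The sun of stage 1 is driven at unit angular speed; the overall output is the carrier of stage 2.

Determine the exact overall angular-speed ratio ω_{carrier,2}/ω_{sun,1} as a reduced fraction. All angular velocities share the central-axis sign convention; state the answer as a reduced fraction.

72/1045

Stage 1: N_ring = 18 + 2·20 = 58
Stage 1: 18(ω_s−ω_c) = −58(ω_r−ω_c),  ω_r=0, ω_s=1
Stage 1: 18(1−ω_c) = −58(0−ω_c)  ⇒  76ω_c = 18  ⇒  ω_c = 9/38
  ⇒ ω_c¹/ω_s¹ = 9/38
Stage 2: N_ring = 32 + 2·23 = 78
Stage 2: 32(ω_s−ω_c) = −78(ω_r−ω_c),  ω_r=0, ω_s=1
Stage 2: 32(1−ω_c) = −78(0−ω_c)  ⇒  110ω_c = 32  ⇒  ω_c = 16/55
  ⇒ ω_c²/ω_s² = 16/55
Coupling ω_s² = ω_c¹ ⇒ overall = 9/38 × 16/55 = 72/1045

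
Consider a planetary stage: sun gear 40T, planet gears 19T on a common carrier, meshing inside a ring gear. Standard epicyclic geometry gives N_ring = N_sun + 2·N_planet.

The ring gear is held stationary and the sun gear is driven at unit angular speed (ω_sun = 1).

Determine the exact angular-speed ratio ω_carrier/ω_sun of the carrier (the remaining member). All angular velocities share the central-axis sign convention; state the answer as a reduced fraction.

20/59

N_ring = 40 + 2·19 = 78
40(ω_s−ω_c) = −78(ω_r−ω_c),  ω_r=0, ω_s=1
40(1−ω_c) = −78(0−ω_c)  ⇒  118ω_c = 40  ⇒  ω_c = 20/59
ω_c/ω_s = 20/59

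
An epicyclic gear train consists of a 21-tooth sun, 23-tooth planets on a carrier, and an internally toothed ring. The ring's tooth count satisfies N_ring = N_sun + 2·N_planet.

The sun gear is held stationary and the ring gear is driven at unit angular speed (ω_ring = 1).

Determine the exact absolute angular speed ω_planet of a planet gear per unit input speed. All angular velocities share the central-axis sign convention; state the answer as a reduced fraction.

67/46

N_ring = 21 + 2·23 = 67
21(ω_s−ω_c) = −67(ω_r−ω_c),  ω_s=0, ω_r=1
21(0−ω_c) = −67(1−ω_c)  ⇒  88ω_c = 67  ⇒  ω_c = 67/88
sun–planet: 21·(0−67/88) = −23·(ω_p−ω_c)  ⇒  ω_p−ω_c = −(21/23)·(-67/88) = 1407/2024
ω_p = 67/88 + 1407/2024 = 67/46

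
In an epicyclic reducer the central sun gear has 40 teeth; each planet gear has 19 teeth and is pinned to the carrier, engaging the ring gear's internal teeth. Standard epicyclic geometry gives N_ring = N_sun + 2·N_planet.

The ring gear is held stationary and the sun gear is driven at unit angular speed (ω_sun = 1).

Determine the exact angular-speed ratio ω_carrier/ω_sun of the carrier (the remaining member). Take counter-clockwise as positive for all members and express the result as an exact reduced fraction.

N_ring = 40 + 2·19 = 78
40(ω_s−ω_c) = −78(ω_r−ω_c),  ω_r=0, ω_s=1
40(1−ω_c) = −78(0−ω_c)  ⇒  118ω_c = 40  ⇒  ω_c = 20/59
ω_c/ω_s = 20/59

20/59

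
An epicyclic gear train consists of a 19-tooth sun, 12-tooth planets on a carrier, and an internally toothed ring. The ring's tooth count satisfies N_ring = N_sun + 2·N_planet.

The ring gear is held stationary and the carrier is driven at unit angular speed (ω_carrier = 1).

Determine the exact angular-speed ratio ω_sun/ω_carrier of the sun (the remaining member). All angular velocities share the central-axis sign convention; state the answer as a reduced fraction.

N_ring = 19 + 2·12 = 43
19(ω_s−ω_c) = −43(ω_r−ω_c),  ω_r=0, ω_c=1
ω_s = 1 − (43/19)(0−1) = 62/19
ω_s/ω_c = 62/19

62/19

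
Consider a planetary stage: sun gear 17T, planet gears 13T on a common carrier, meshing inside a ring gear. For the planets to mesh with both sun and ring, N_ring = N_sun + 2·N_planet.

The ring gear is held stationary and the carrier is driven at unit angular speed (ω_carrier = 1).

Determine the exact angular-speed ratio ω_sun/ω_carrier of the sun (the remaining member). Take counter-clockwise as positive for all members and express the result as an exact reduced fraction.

N_ring = 17 + 2·13 = 43
17(ω_s−ω_c) = −43(ω_r−ω_c),  ω_r=0, ω_c=1
ω_s = 1 − (43/17)(0−1) = 60/17
ω_s/ω_c = 60/17

60/17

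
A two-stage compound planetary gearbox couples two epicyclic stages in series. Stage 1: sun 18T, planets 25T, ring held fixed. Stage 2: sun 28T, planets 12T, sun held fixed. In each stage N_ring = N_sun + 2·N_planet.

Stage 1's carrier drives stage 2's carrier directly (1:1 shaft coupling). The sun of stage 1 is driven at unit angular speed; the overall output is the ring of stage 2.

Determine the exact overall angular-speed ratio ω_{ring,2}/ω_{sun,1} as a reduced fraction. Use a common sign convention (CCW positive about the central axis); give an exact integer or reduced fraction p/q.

180/559

Stage 1: N_ring = 18 + 2·25 = 68
Stage 1: 18(ω_s−ω_c) = −68(ω_r−ω_c),  ω_r=0, ω_s=1
Stage 1: 18(1−ω_c) = −68(0−ω_c)  ⇒  86ω_c = 18  ⇒  ω_c = 9/43
  ⇒ ω_c¹/ω_s¹ = 9/43
Stage 2: N_ring = 28 + 2·12 = 52
Stage 2: 28(ω_s−ω_c) = −52(ω_r−ω_c),  ω_s=0, ω_c=1
Stage 2: ω_r = 1 − (28/52)(0−1) = 20/13
  ⇒ ω_r²/ω_c² = 20/13
Coupling ω_c² = ω_c¹ ⇒ overall = 9/43 × 20/13 = 180/559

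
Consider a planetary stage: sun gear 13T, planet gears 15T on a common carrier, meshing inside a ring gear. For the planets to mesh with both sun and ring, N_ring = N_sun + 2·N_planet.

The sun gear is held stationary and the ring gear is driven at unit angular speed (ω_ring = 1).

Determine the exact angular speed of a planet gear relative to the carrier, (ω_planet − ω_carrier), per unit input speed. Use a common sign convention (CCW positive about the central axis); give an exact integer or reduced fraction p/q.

N_ring = 13 + 2·15 = 43
13(ω_s−ω_c) = −43(ω_r−ω_c),  ω_s=0, ω_r=1
13(0−ω_c) = −43(1−ω_c)  ⇒  56ω_c = 43  ⇒  ω_c = 43/56
sun–planet: 13·(0−43/56) = −15·(ω_p−ω_c)  ⇒  ω_p−ω_c = −(13/15)·(-43/56) = 559/840

559/840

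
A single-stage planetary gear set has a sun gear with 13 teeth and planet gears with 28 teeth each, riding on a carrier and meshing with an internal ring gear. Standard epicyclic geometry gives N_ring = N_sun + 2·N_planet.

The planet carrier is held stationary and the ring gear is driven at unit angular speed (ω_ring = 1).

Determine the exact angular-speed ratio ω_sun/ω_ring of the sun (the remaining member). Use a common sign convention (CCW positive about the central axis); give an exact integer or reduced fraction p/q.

N_ring = 13 + 2·28 = 69
13(ω_s−ω_c) = −69(ω_r−ω_c),  ω_c=0, ω_r=1
ω_s = 0 − (69/13)(1−0) = -69/13
ω_s/ω_r = -69/13

-69/13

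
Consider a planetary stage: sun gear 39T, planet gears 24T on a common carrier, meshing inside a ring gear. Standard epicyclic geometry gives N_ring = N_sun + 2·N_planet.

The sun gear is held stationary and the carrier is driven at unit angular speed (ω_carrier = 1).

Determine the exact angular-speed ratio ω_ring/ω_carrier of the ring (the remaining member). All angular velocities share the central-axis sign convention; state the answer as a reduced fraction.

42/29

N_ring = 39 + 2·24 = 87
39(ω_s−ω_c) = −87(ω_r−ω_c),  ω_s=0, ω_c=1
ω_r = 1 − (39/87)(0−1) = 42/29
ω_r/ω_c = 42/29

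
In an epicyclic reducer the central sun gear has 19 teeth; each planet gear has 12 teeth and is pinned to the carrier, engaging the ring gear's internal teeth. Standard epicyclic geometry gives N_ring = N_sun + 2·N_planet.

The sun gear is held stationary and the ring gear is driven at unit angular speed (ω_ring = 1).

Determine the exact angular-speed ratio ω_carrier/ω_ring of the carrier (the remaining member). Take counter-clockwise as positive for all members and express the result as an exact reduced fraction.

43/62

N_ring = 19 + 2·12 = 43
19(ω_s−ω_c) = −43(ω_r−ω_c),  ω_s=0, ω_r=1
19(0−ω_c) = −43(1−ω_c)  ⇒  62ω_c = 43  ⇒  ω_c = 43/62
ω_c/ω_r = 43/62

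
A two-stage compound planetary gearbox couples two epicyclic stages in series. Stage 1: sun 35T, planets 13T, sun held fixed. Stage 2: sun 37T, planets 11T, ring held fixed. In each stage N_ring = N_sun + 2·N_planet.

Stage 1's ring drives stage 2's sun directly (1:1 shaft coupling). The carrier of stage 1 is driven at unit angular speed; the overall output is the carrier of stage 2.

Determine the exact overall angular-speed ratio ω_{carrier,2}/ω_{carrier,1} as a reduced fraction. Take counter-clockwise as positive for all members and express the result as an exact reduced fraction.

Stage 1: N_ring = 35 + 2·13 = 61
Stage 1: 35(ω_s−ω_c) = −61(ω_r−ω_c),  ω_s=0, ω_c=1
Stage 1: ω_r = 1 − (35/61)(0−1) = 96/61
  ⇒ ω_r¹/ω_c¹ = 96/61
Stage 2: N_ring = 37 + 2·11 = 59
Stage 2: 37(ω_s−ω_c) = −59(ω_r−ω_c),  ω_r=0, ω_s=1
Stage 2: 37(1−ω_c) = −59(0−ω_c)  ⇒  96ω_c = 37  ⇒  ω_c = 37/96
  ⇒ ω_c²/ω_s² = 37/96
Coupling ω_s² = ω_r¹ ⇒ overall = 96/61 × 37/96 = 37/61

37/61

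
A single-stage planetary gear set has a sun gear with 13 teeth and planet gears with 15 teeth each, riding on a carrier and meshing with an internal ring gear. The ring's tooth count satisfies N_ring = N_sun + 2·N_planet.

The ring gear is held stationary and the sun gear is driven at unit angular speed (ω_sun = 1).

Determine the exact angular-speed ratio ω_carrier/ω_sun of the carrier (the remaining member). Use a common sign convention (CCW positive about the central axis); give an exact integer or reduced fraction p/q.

N_ring = 13 + 2·15 = 43
13(ω_s−ω_c) = −43(ω_r−ω_c),  ω_r=0, ω_s=1
13(1−ω_c) = −43(0−ω_c)  ⇒  56ω_c = 13  ⇒  ω_c = 13/56
ω_c/ω_s = 13/56

13/56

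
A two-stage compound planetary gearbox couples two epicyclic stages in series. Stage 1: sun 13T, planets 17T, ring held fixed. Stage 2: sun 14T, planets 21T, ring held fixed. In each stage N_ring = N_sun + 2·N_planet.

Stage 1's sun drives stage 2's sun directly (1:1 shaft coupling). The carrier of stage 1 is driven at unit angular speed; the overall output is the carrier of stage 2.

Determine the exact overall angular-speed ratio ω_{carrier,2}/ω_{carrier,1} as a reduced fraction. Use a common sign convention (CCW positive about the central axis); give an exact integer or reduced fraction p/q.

12/13

Stage 1: N_ring = 13 + 2·17 = 47
Stage 1: 13(ω_s−ω_c) = −47(ω_r−ω_c),  ω_r=0, ω_c=1
Stage 1: ω_s = 1 − (47/13)(0−1) = 60/13
  ⇒ ω_s¹/ω_c¹ = 60/13
Stage 2: N_ring = 14 + 2·21 = 56
Stage 2: 14(ω_s−ω_c) = −56(ω_r−ω_c),  ω_r=0, ω_s=1
Stage 2: 14(1−ω_c) = −56(0−ω_c)  ⇒  70ω_c = 14  ⇒  ω_c = 1/5
  ⇒ ω_c²/ω_s² = 1/5
Coupling ω_s² = ω_s¹ ⇒ overall = 60/13 × 1/5 = 12/13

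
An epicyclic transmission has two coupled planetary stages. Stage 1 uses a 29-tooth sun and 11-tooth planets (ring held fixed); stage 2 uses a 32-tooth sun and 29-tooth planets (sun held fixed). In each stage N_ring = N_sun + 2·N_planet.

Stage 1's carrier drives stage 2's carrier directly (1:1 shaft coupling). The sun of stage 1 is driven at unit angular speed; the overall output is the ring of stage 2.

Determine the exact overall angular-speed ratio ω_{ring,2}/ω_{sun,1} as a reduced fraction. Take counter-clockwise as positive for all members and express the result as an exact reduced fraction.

1769/3600

Stage 1: N_ring = 29 + 2·11 = 51
Stage 1: 29(ω_s−ω_c) = −51(ω_r−ω_c),  ω_r=0, ω_s=1
Stage 1: 29(1−ω_c) = −51(0−ω_c)  ⇒  80ω_c = 29  ⇒  ω_c = 29/80
  ⇒ ω_c¹/ω_s¹ = 29/80
Stage 2: N_ring = 32 + 2·29 = 90
Stage 2: 32(ω_s−ω_c) = −90(ω_r−ω_c),  ω_s=0, ω_c=1
Stage 2: ω_r = 1 − (32/90)(0−1) = 61/45
  ⇒ ω_r²/ω_c² = 61/45
Coupling ω_c² = ω_c¹ ⇒ overall = 29/80 × 61/45 = 1769/3600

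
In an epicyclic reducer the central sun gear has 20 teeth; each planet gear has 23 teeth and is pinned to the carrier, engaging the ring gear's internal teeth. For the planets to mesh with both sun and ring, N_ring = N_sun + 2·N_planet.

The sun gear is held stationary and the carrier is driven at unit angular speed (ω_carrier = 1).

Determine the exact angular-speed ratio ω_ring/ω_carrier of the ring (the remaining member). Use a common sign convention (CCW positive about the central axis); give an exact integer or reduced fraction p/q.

N_ring = 20 + 2·23 = 66
20(ω_s−ω_c) = −66(ω_r−ω_c),  ω_s=0, ω_c=1
ω_r = 1 − (20/66)(0−1) = 43/33
ω_r/ω_c = 43/33

43/33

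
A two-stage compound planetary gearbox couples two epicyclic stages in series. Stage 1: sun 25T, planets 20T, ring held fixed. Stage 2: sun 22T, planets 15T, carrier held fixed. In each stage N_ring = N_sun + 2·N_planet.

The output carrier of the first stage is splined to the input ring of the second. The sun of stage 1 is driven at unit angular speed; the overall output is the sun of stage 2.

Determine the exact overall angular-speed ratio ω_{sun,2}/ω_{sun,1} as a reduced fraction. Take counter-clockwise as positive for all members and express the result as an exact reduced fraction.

-65/99

Stage 1: N_ring = 25 + 2·20 = 65
Stage 1: 25(ω_s−ω_c) = −65(ω_r−ω_c),  ω_r=0, ω_s=1
Stage 1: 25(1−ω_c) = −65(0−ω_c)  ⇒  90ω_c = 25  ⇒  ω_c = 5/18
  ⇒ ω_c¹/ω_s¹ = 5/18
Stage 2: N_ring = 22 + 2·15 = 52
Stage 2: 22(ω_s−ω_c) = −52(ω_r−ω_c),  ω_c=0, ω_r=1
Stage 2: ω_s = 0 − (52/22)(1−0) = -26/11
  ⇒ ω_s²/ω_r² = -26/11
Coupling ω_r² = ω_c¹ ⇒ overall = 5/18 × -26/11 = -65/99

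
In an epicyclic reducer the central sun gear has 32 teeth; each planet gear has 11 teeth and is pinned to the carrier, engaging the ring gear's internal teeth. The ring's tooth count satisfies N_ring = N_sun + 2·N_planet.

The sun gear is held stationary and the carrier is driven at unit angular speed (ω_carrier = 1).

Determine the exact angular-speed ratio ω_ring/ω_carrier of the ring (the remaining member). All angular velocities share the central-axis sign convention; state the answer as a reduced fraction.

N_ring = 32 + 2·11 = 54
32(ω_s−ω_c) = −54(ω_r−ω_c),  ω_s=0, ω_c=1
ω_r = 1 − (32/54)(0−1) = 43/27
ω_r/ω_c = 43/27

43/27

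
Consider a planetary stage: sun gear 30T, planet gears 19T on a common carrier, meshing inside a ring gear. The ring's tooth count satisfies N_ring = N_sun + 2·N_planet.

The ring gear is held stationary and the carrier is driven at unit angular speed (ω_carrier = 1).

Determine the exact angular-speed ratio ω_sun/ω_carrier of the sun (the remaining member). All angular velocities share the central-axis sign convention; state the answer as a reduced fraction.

49/15

N_ring = 30 + 2·19 = 68
30(ω_s−ω_c) = −68(ω_r−ω_c),  ω_r=0, ω_c=1
ω_s = 1 − (68/30)(0−1) = 49/15
ω_s/ω_c = 49/15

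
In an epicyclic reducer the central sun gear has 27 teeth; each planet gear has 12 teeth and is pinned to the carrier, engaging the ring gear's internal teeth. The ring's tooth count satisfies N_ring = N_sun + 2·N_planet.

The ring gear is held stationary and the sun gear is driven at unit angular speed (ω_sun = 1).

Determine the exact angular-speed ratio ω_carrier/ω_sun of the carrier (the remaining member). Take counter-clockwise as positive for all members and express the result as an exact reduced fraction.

9/26

N_ring = 27 + 2·12 = 51
27(ω_s−ω_c) = −51(ω_r−ω_c),  ω_r=0, ω_s=1
27(1−ω_c) = −51(0−ω_c)  ⇒  78ω_c = 27  ⇒  ω_c = 9/26
ω_c/ω_s = 9/26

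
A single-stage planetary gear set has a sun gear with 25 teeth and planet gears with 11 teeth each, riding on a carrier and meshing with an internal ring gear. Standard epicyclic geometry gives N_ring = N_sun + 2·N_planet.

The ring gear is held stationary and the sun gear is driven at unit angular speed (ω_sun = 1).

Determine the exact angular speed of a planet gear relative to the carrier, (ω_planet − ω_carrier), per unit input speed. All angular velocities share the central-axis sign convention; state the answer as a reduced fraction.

-1175/792

N_ring = 25 + 2·11 = 47
25(ω_s−ω_c) = −47(ω_r−ω_c),  ω_r=0, ω_s=1
25(1−ω_c) = −47(0−ω_c)  ⇒  72ω_c = 25  ⇒  ω_c = 25/72
sun–planet: 25·(1−25/72) = −11·(ω_p−ω_c)  ⇒  ω_p−ω_c = −(25/11)·(47/72) = -1175/792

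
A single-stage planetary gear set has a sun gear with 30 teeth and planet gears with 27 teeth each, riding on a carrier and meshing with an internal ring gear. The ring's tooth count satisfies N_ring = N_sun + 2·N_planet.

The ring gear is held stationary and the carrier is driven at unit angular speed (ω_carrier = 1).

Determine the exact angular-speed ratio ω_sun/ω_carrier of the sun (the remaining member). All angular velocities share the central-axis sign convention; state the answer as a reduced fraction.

N_ring = 30 + 2·27 = 84
30(ω_s−ω_c) = −84(ω_r−ω_c),  ω_r=0, ω_c=1
ω_s = 1 − (84/30)(0−1) = 19/5
ω_s/ω_c = 19/5

19/5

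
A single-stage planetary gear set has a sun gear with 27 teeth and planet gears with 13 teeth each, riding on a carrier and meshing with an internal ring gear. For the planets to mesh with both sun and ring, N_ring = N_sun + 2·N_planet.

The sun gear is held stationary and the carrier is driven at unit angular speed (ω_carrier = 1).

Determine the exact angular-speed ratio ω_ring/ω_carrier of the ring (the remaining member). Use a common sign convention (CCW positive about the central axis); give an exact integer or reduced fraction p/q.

80/53

N_ring = 27 + 2·13 = 53
27(ω_s−ω_c) = −53(ω_r−ω_c),  ω_s=0, ω_c=1
ω_r = 1 − (27/53)(0−1) = 80/53
ω_r/ω_c = 80/53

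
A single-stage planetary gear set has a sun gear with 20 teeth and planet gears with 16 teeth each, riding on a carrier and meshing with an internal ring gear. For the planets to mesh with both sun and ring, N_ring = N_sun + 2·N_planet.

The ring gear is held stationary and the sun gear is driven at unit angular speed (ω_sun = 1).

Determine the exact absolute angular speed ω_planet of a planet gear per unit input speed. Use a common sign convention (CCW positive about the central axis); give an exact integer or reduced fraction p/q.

N_ring = 20 + 2·16 = 52
20(ω_s−ω_c) = −52(ω_r−ω_c),  ω_r=0, ω_s=1
20(1−ω_c) = −52(0−ω_c)  ⇒  72ω_c = 20  ⇒  ω_c = 5/18
sun–planet: 20·(1−5/18) = −16·(ω_p−ω_c)  ⇒  ω_p−ω_c = −(20/16)·(13/18) = -65/72
ω_p = 5/18 − 65/72 = -5/8

-5/8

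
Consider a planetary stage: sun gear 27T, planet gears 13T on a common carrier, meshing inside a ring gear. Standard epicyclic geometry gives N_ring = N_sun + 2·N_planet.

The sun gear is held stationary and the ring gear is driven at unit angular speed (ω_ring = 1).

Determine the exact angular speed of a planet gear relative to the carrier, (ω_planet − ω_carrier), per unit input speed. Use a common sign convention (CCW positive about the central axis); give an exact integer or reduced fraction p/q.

N_ring = 27 + 2·13 = 53
27(ω_s−ω_c) = −53(ω_r−ω_c),  ω_s=0, ω_r=1
27(0−ω_c) = −53(1−ω_c)  ⇒  80ω_c = 53  ⇒  ω_c = 53/80
sun–planet: 27·(0−53/80) = −13·(ω_p−ω_c)  ⇒  ω_p−ω_c = −(27/13)·(-53/80) = 1431/1040

1431/1040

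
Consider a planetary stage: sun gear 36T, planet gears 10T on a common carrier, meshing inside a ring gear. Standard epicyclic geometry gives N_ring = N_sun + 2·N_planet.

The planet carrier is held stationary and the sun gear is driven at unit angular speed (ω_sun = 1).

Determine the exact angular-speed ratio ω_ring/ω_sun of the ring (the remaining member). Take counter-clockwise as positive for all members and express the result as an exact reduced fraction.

N_ring = 36 + 2·10 = 56
36(ω_s−ω_c) = −56(ω_r−ω_c),  ω_c=0, ω_s=1
ω_r = 0 − (36/56)(1−0) = -9/14
ω_r/ω_s = -9/14

-9/14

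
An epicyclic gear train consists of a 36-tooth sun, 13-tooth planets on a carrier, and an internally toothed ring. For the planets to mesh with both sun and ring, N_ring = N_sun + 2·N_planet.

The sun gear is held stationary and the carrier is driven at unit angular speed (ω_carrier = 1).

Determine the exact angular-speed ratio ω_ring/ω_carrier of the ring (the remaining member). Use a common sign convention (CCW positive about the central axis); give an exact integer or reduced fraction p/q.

N_ring = 36 + 2·13 = 62
36(ω_s−ω_c) = −62(ω_r−ω_c),  ω_s=0, ω_c=1
ω_r = 1 − (36/62)(0−1) = 49/31
ω_r/ω_c = 49/31

49/31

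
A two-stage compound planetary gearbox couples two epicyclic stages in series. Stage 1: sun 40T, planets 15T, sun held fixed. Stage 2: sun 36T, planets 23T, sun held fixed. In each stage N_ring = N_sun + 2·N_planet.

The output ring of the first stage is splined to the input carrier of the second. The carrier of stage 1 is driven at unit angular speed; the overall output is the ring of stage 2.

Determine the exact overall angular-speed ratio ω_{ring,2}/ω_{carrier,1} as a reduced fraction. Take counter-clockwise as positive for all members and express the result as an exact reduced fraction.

Stage 1: N_ring = 40 + 2·15 = 70
Stage 1: 40(ω_s−ω_c) = −70(ω_r−ω_c),  ω_s=0, ω_c=1
Stage 1: ω_r = 1 − (40/70)(0−1) = 11/7
  ⇒ ω_r¹/ω_c¹ = 11/7
Stage 2: N_ring = 36 + 2·23 = 82
Stage 2: 36(ω_s−ω_c) = −82(ω_r−ω_c),  ω_s=0, ω_c=1
Stage 2: ω_r = 1 − (36/82)(0−1) = 59/41
  ⇒ ω_r²/ω_c² = 59/41
Coupling ω_c² = ω_r¹ ⇒ overall = 11/7 × 59/41 = 649/287

649/287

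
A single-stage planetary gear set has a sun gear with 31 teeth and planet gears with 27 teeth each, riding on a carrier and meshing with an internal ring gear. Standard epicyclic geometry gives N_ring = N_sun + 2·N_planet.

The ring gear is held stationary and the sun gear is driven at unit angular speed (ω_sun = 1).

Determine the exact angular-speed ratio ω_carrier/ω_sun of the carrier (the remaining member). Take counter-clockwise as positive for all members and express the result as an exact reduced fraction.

31/116

N_ring = 31 + 2·27 = 85
31(ω_s−ω_c) = −85(ω_r−ω_c),  ω_r=0, ω_s=1
31(1−ω_c) = −85(0−ω_c)  ⇒  116ω_c = 31  ⇒  ω_c = 31/116
ω_c/ω_s = 31/116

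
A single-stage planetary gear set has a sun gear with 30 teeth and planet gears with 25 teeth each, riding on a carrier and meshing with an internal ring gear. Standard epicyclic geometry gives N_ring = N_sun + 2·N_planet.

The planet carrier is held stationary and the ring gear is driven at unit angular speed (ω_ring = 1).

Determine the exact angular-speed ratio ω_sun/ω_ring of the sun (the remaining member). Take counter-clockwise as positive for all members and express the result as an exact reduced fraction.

N_ring = 30 + 2·25 = 80
30(ω_s−ω_c) = −80(ω_r−ω_c),  ω_c=0, ω_r=1
ω_s = 0 − (80/30)(1−0) = -8/3
ω_s/ω_r = -8/3

-8/3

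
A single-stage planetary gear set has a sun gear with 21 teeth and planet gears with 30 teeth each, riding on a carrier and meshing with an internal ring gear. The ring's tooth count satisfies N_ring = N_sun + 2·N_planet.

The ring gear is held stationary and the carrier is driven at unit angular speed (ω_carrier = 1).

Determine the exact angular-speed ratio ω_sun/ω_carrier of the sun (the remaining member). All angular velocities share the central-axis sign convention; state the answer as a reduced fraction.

N_ring = 21 + 2·30 = 81
21(ω_s−ω_c) = −81(ω_r−ω_c),  ω_r=0, ω_c=1
ω_s = 1 − (81/21)(0−1) = 34/7
ω_s/ω_c = 34/7

34/7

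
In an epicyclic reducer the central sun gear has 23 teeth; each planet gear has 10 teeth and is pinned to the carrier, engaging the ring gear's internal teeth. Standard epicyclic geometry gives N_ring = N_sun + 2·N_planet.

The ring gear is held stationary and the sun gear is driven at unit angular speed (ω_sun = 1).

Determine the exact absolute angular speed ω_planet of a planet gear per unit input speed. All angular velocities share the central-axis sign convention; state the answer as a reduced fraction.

N_ring = 23 + 2·10 = 43
23(ω_s−ω_c) = −43(ω_r−ω_c),  ω_r=0, ω_s=1
23(1−ω_c) = −43(0−ω_c)  ⇒  66ω_c = 23  ⇒  ω_c = 23/66
sun–planet: 23·(1−23/66) = −10·(ω_p−ω_c)  ⇒  ω_p−ω_c = −(23/10)·(43/66) = -989/660
ω_p = 23/66 − 989/660 = -23/20

-23/20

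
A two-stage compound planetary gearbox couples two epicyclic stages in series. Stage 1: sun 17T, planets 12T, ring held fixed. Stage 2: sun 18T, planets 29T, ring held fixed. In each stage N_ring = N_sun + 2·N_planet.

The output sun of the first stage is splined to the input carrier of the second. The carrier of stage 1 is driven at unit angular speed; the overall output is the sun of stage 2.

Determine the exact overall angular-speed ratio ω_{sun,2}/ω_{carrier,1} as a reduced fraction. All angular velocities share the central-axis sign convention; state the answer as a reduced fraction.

2726/153

Stage 1: N_ring = 17 + 2·12 = 41
Stage 1: 17(ω_s−ω_c) = −41(ω_r−ω_c),  ω_r=0, ω_c=1
Stage 1: ω_s = 1 − (41/17)(0−1) = 58/17
  ⇒ ω_s¹/ω_c¹ = 58/17
Stage 2: N_ring = 18 + 2·29 = 76
Stage 2: 18(ω_s−ω_c) = −76(ω_r−ω_c),  ω_r=0, ω_c=1
Stage 2: ω_s = 1 − (76/18)(0−1) = 47/9
  ⇒ ω_s²/ω_c² = 47/9
Coupling ω_c² = ω_s¹ ⇒ overall = 58/17 × 47/9 = 2726/153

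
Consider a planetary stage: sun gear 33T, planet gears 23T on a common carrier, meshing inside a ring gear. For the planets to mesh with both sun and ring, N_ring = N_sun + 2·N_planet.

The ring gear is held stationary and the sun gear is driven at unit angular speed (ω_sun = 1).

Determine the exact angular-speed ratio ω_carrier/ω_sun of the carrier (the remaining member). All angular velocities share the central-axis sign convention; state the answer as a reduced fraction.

N_ring = 33 + 2·23 = 79
33(ω_s−ω_c) = −79(ω_r−ω_c),  ω_r=0, ω_s=1
33(1−ω_c) = −79(0−ω_c)  ⇒  112ω_c = 33  ⇒  ω_c = 33/112
ω_c/ω_s = 33/112

33/112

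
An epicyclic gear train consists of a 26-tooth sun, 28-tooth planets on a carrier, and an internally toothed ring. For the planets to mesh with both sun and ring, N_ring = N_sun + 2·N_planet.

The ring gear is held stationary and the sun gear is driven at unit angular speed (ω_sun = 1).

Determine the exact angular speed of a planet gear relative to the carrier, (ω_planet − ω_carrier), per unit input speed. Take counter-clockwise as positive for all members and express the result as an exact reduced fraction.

N_ring = 26 + 2·28 = 82
26(ω_s−ω_c) = −82(ω_r−ω_c),  ω_r=0, ω_s=1
26(1−ω_c) = −82(0−ω_c)  ⇒  108ω_c = 26  ⇒  ω_c = 13/54
sun–planet: 26·(1−13/54) = −28·(ω_p−ω_c)  ⇒  ω_p−ω_c = −(26/28)·(41/54) = -533/756

-533/756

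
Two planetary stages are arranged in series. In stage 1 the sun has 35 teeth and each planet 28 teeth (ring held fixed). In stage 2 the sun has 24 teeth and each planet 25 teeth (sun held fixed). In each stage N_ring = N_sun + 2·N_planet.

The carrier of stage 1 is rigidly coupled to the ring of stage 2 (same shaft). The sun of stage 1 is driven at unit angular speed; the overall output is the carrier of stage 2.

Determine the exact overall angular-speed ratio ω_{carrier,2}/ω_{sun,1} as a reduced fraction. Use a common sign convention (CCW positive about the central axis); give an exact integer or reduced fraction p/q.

Stage 1: N_ring = 35 + 2·28 = 91
Stage 1: 35(ω_s−ω_c) = −91(ω_r−ω_c),  ω_r=0, ω_s=1
Stage 1: 35(1−ω_c) = −91(0−ω_c)  ⇒  126ω_c = 35  ⇒  ω_c = 5/18
  ⇒ ω_c¹/ω_s¹ = 5/18
Stage 2: N_ring = 24 + 2·25 = 74
Stage 2: 24(ω_s−ω_c) = −74(ω_r−ω_c),  ω_s=0, ω_r=1
Stage 2: 24(0−ω_c) = −74(1−ω_c)  ⇒  98ω_c = 74  ⇒  ω_c = 37/49
  ⇒ ω_c²/ω_r² = 37/49
Coupling ω_r² = ω_c¹ ⇒ overall = 5/18 × 37/49 = 185/882

185/882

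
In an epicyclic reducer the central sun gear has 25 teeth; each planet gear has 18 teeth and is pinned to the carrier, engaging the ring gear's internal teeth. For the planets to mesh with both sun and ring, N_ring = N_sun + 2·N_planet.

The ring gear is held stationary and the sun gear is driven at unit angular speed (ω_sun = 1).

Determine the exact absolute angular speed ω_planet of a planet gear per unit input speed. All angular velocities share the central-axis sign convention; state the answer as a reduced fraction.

N_ring = 25 + 2·18 = 61
25(ω_s−ω_c) = −61(ω_r−ω_c),  ω_r=0, ω_s=1
25(1−ω_c) = −61(0−ω_c)  ⇒  86ω_c = 25  ⇒  ω_c = 25/86
sun–planet: 25·(1−25/86) = −18·(ω_p−ω_c)  ⇒  ω_p−ω_c = −(25/18)·(61/86) = -1525/1548
ω_p = 25/86 − 1525/1548 = -25/36

-25/36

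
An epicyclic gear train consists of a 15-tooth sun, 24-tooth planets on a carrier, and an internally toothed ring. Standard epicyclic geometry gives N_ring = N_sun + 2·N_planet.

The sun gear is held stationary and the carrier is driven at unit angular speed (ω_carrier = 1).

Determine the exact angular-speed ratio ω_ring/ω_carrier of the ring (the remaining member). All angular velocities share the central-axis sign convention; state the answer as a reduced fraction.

26/21

N_ring = 15 + 2·24 = 63
15(ω_s−ω_c) = −63(ω_r−ω_c),  ω_s=0, ω_c=1
ω_r = 1 − (15/63)(0−1) = 26/21
ω_r/ω_c = 26/21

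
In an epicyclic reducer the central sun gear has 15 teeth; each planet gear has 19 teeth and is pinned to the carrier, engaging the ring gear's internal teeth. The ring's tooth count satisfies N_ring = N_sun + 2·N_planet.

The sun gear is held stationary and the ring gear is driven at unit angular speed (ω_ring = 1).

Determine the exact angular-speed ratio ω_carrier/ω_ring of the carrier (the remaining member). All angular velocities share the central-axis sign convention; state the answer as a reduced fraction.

53/68

N_ring = 15 + 2·19 = 53
15(ω_s−ω_c) = −53(ω_r−ω_c),  ω_s=0, ω_r=1
15(0−ω_c) = −53(1−ω_c)  ⇒  68ω_c = 53  ⇒  ω_c = 53/68
ω_c/ω_r = 53/68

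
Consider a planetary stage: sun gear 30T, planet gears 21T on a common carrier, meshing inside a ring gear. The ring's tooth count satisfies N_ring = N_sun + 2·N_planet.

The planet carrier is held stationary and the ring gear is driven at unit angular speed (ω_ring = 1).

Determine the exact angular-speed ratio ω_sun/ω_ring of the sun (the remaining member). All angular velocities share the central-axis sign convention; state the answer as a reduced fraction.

-12/5

N_ring = 30 + 2·21 = 72
30(ω_s−ω_c) = −72(ω_r−ω_c),  ω_c=0, ω_r=1
ω_s = 0 − (72/30)(1−0) = -12/5
ω_s/ω_r = -12/5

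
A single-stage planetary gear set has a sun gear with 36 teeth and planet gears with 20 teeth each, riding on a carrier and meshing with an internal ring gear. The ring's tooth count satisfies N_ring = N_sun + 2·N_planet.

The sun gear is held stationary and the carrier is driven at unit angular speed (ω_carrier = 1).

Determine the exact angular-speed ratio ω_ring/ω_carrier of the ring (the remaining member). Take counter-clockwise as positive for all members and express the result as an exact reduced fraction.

N_ring = 36 + 2·20 = 76
36(ω_s−ω_c) = −76(ω_r−ω_c),  ω_s=0, ω_c=1
ω_r = 1 − (36/76)(0−1) = 28/19
ω_r/ω_c = 28/19

28/19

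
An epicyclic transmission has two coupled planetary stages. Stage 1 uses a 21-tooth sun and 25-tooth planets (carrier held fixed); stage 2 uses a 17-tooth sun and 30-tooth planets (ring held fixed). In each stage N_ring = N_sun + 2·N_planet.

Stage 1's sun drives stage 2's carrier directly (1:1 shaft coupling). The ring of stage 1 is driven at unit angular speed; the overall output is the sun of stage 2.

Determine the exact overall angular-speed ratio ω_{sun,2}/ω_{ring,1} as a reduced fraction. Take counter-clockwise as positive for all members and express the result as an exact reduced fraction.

Stage 1: N_ring = 21 + 2·25 = 71
Stage 1: 21(ω_s−ω_c) = −71(ω_r−ω_c),  ω_c=0, ω_r=1
Stage 1: ω_s = 0 − (71/21)(1−0) = -71/21
  ⇒ ω_s¹/ω_r¹ = -71/21
Stage 2: N_ring = 17 + 2·30 = 77
Stage 2: 17(ω_s−ω_c) = −77(ω_r−ω_c),  ω_r=0, ω_c=1
Stage 2: ω_s = 1 − (77/17)(0−1) = 94/17
  ⇒ ω_s²/ω_c² = 94/17
Coupling ω_c² = ω_s¹ ⇒ overall = -71/21 × 94/17 = -6674/357

-6674/357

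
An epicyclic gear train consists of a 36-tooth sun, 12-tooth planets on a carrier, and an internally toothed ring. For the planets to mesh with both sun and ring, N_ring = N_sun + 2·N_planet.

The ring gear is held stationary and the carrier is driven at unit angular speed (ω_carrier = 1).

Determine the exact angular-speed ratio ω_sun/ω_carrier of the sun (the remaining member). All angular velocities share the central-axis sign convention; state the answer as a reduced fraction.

8/3

N_ring = 36 + 2·12 = 60
36(ω_s−ω_c) = −60(ω_r−ω_c),  ω_r=0, ω_c=1
ω_s = 1 − (60/36)(0−1) = 8/3
ω_s/ω_c = 8/3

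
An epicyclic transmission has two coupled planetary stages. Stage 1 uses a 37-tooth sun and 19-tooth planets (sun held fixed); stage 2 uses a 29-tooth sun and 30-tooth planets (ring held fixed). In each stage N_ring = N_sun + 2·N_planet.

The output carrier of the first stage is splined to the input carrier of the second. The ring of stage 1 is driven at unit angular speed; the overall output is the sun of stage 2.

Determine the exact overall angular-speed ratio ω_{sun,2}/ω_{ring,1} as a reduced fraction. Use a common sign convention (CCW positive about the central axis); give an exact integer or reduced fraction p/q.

4425/1624

Stage 1: N_ring = 37 + 2·19 = 75
Stage 1: 37(ω_s−ω_c) = −75(ω_r−ω_c),  ω_s=0, ω_r=1
Stage 1: 37(0−ω_c) = −75(1−ω_c)  ⇒  112ω_c = 75  ⇒  ω_c = 75/112
  ⇒ ω_c¹/ω_r¹ = 75/112
Stage 2: N_ring = 29 + 2·30 = 89
Stage 2: 29(ω_s−ω_c) = −89(ω_r−ω_c),  ω_r=0, ω_c=1
Stage 2: ω_s = 1 − (89/29)(0−1) = 118/29
  ⇒ ω_s²/ω_c² = 118/29
Coupling ω_c² = ω_c¹ ⇒ overall = 75/112 × 118/29 = 4425/1624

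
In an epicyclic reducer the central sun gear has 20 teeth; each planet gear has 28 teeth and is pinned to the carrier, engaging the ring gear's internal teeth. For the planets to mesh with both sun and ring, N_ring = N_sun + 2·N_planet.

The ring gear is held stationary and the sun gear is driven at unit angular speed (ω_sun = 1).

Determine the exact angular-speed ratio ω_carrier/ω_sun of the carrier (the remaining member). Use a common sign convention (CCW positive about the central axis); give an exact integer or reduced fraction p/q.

N_ring = 20 + 2·28 = 76
20(ω_s−ω_c) = −76(ω_r−ω_c),  ω_r=0, ω_s=1
20(1−ω_c) = −76(0−ω_c)  ⇒  96ω_c = 20  ⇒  ω_c = 5/24
ω_c/ω_s = 5/24

5/24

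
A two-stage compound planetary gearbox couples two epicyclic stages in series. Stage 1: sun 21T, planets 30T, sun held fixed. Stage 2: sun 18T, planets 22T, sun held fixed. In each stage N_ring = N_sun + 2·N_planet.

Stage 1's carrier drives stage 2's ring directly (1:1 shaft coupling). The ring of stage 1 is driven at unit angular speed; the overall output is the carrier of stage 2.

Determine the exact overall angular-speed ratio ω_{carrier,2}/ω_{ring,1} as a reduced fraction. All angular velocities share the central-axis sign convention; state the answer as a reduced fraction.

Stage 1: N_ring = 21 + 2·30 = 81
Stage 1: 21(ω_s−ω_c) = −81(ω_r−ω_c),  ω_s=0, ω_r=1
Stage 1: 21(0−ω_c) = −81(1−ω_c)  ⇒  102ω_c = 81  ⇒  ω_c = 27/34
  ⇒ ω_c¹/ω_r¹ = 27/34
Stage 2: N_ring = 18 + 2·22 = 62
Stage 2: 18(ω_s−ω_c) = −62(ω_r−ω_c),  ω_s=0, ω_r=1
Stage 2: 18(0−ω_c) = −62(1−ω_c)  ⇒  80ω_c = 62  ⇒  ω_c = 31/40
  ⇒ ω_c²/ω_r² = 31/40
Coupling ω_r² = ω_c¹ ⇒ overall = 27/34 × 31/40 = 837/1360

837/1360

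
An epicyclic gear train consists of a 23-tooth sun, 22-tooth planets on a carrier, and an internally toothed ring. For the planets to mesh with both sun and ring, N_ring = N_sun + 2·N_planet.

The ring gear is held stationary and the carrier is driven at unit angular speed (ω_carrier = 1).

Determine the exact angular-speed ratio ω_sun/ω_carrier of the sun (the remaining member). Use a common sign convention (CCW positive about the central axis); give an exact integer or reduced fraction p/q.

N_ring = 23 + 2·22 = 67
23(ω_s−ω_c) = −67(ω_r−ω_c),  ω_r=0, ω_c=1
ω_s = 1 − (67/23)(0−1) = 90/23
ω_s/ω_c = 90/23

90/23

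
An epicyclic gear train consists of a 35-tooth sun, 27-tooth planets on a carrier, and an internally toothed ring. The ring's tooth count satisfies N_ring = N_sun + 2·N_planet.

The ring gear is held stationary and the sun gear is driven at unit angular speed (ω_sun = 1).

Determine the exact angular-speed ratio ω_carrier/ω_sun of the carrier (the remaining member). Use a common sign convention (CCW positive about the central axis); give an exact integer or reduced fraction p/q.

N_ring = 35 + 2·27 = 89
35(ω_s−ω_c) = −89(ω_r−ω_c),  ω_r=0, ω_s=1
35(1−ω_c) = −89(0−ω_c)  ⇒  124ω_c = 35  ⇒  ω_c = 35/124
ω_c/ω_s = 35/124

35/124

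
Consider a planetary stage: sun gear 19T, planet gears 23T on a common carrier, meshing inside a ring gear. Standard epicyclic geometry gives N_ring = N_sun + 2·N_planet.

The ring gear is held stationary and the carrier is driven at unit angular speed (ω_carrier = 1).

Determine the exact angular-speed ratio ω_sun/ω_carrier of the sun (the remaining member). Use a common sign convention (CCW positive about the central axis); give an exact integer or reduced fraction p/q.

84/19

N_ring = 19 + 2·23 = 65
19(ω_s−ω_c) = −65(ω_r−ω_c),  ω_r=0, ω_c=1
ω_s = 1 − (65/19)(0−1) = 84/19
ω_s/ω_c = 84/19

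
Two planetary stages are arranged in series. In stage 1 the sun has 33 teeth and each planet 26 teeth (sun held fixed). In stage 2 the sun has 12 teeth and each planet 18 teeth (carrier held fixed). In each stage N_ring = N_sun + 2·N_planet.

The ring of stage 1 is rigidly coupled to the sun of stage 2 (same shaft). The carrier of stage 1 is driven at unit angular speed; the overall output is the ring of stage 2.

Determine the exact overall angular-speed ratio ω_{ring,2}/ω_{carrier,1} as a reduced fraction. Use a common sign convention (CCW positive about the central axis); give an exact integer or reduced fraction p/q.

-59/170

Stage 1: N_ring = 33 + 2·26 = 85
Stage 1: 33(ω_s−ω_c) = −85(ω_r−ω_c),  ω_s=0, ω_c=1
Stage 1: ω_r = 1 − (33/85)(0−1) = 118/85
  ⇒ ω_r¹/ω_c¹ = 118/85
Stage 2: N_ring = 12 + 2·18 = 48
Stage 2: 12(ω_s−ω_c) = −48(ω_r−ω_c),  ω_c=0, ω_s=1
Stage 2: ω_r = 0 − (12/48)(1−0) = -1/4
  ⇒ ω_r²/ω_s² = -1/4
Coupling ω_s² = ω_r¹ ⇒ overall = 118/85 × -1/4 = -59/170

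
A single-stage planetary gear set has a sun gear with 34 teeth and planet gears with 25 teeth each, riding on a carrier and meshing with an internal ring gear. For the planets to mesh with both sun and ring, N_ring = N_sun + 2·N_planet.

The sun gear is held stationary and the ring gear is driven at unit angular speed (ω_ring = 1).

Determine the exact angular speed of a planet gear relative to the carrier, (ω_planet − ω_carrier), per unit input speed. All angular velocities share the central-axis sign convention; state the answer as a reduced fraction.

N_ring = 34 + 2·25 = 84
34(ω_s−ω_c) = −84(ω_r−ω_c),  ω_s=0, ω_r=1
34(0−ω_c) = −84(1−ω_c)  ⇒  118ω_c = 84  ⇒  ω_c = 42/59
sun–planet: 34·(0−42/59) = −25·(ω_p−ω_c)  ⇒  ω_p−ω_c = −(34/25)·(-42/59) = 1428/1475

1428/1475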